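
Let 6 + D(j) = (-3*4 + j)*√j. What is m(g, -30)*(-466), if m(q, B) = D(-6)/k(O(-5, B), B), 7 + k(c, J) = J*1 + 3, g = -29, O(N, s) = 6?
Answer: -1398/17 - 4194*I*√6/17 ≈ -82.235 - 604.3*I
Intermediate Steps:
k(c, J) = -4 + J (k(c, J) = -7 + (J*1 + 3) = -7 + (J + 3) = -7 + (3 + J) = -4 + J)
D(j) = -6 + √j*(-12 + j) (D(j) = -6 + (-3*4 + j)*√j = -6 + (-12 + j)*√j = -6 + √j*(-12 + j))
m(q, B) = (-6 - 18*I*√6)/(-4 + B) (m(q, B) = (-6 + (-6)^(3/2) - 12*I*√6)/(-4 + B) = (-6 - 6*I*√6 - 12*I*√6)/(-4 + B) = (-6 - 18*I*√6)/(-4 + B))
m(g, -30)*(-466) = (6*(-1 - 3*I*√6)/(-4 - 30))*(-466) = (6*(-1 - 3*I*√6)/(-34))*(-466) = (6*(-1/34)*(-1 - 3*I*√6))*(-466) = (3/17 + 9*I*√6/17)*(-466) = -1398/17 - 4194*I*√6/17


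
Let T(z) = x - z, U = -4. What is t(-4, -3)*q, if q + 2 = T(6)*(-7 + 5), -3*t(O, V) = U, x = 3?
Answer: 16/3 ≈ 5.3333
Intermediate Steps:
t(O, V) = 4/3 (t(O, V) = -1/3*(-4) = 4/3)
T(z) = 3 - z
q = 4 (q = -2 + (3 - 1*6)*(-7 + 5) = -2 + (3 - 6)*(-2) = -2 - 3*(-2) = -2 + 6 = 4)
t(-4, -3)*q = (4/3)*4 = 16/3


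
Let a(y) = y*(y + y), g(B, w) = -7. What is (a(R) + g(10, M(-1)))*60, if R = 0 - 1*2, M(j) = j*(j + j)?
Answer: 60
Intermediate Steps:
M(j) = 2*j² (M(j) = j*(2*j) = 2*j²)
R = -2 (R = 0 - 2 = -2)
a(y) = 2*y² (a(y) = y*(2*y) = 2*y²)
(a(R) + g(10, M(-1)))*60 = (2*(-2)² - 7)*60 = (2*4 - 7)*60 = (8 - 7)*60 = 1*60 = 60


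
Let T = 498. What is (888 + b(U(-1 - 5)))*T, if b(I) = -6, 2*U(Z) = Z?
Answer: 439236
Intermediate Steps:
U(Z) = Z/2
(888 + b(U(-1 - 5)))*T = (888 - 6)*498 = 882*498 = 439236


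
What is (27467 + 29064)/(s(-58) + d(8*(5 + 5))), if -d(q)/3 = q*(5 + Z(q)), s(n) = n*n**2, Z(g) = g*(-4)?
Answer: -56531/119512 ≈ -0.47302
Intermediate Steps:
Z(g) = -4*g
s(n) = n**3
d(q) = -3*q*(5 - 4*q)
(27467 + 29064)/(s(-58) + d(8*(5 + 5))) = (27467 + 29064)/((-58)**3 + 3*(8*(5 + 5))*(-5 + 4*(8*(5 + 5)))) = 56531/(-195112 + 3*(8*10)*(-5 + 4*(8*10))) = 56531/(-195112 + 3*80*(-5 + 4*80)) = 56531/(-195112 + 3*80*(-5 + 320)) = 56531/(-195112 + 3*80*315) = 56531/(-195112 + 75600) = 56531/(-119512) = 56531*(-1/119512) = -56531/119512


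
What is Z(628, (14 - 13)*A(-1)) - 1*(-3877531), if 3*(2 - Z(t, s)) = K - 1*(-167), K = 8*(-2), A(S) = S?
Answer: 11632448/3 ≈ 3.8775e+6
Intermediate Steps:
K = -16
Z(t, s) = -145/3 (Z(t, s) = 2 - (-16 - 1*(-167))/3 = 2 - (-16 + 167)/3 = 2 - ⅓*151 = 2 - 151/3 = -145/3)
Z(628, (14 - 13)*A(-1)) - 1*(-3877531) = -145/3 - 1*(-3877531) = -145/3 + 3877531 = 11632448/3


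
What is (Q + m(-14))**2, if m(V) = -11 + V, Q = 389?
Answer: 132496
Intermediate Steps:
(Q + m(-14))**2 = (389 + (-11 - 14))**2 = (389 - 25)**2 = 364**2 = 132496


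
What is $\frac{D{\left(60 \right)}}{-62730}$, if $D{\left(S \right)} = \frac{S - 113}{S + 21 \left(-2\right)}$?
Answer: $\frac{53}{1129140} \approx 4.6938 \cdot 10^{-5}$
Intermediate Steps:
$D{\left(S \right)} = \frac{-113 + S}{-42 + S}$ ($D{\left(S \right)} = \frac{-113 + S}{S - 42} = \frac{-113 + S}{-42 + S}$)
$\frac{D{\left(60 \right)}}{-62730} = \frac{\frac{1}{-42 + 60} \left(-113 + 60\right)}{-62730} = \frac{1}{18} \left(-53\right) \left(- \frac{1}{62730}\right) = \left(- \frac{53}{18}\right) \left(- \frac{1}{62730}\right) = \frac{53}{1129140}$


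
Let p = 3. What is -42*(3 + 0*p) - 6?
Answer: -132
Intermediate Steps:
-42*(3 + 0*p) - 6 = -42*(3 + 0*3) - 6 = -42*(3 + 0) - 6 = -42*3 - 6 = -126 - 6 = -132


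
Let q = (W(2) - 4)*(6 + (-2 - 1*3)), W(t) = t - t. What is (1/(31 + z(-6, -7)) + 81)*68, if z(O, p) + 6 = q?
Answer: 115736/21 ≈ 5511.2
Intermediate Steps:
W(t) = 0
q = -4 (q = (0 - 4)*(6 + (-2 - 1*3)) = -4*(6 + (-2 - 3)) = -4*(6 - 5) = -4*1 = -4)
z(O, p) = -10 (z(O, p) = -6 - 4 = -10)
(1/(31 + z(-6, -7)) + 81)*68 = (1/(31 - 10) + 81)*68 = (1/21 + 81)*68 = (1702/21)*68 = 115736/21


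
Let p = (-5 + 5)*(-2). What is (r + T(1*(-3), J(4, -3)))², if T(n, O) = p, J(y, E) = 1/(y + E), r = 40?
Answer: 1600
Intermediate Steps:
J(y, E) = 1/(E + y)
p = 0 (p = 0*(-2) = 0)
T(n, O) = 0
(r + T(1*(-3), J(4, -3)))² = (40 + 0)² = 40² = 1600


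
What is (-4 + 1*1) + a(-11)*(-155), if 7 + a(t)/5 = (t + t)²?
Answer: -369678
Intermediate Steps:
a(t) = -35 + 20*t² (a(t) = -35 + 5*(t + t)² = -35 + 5*(2*t)² = -35 + 5*(4*t²) = -35 + 20*t²)
(-4 + 1*1) + a(-11)*(-155) = (-4 + 1*1) + (-35 + 20*(-11)²)*(-155) = (-4 + 1) + (-35 + 20*121)*(-155) = -3 + (-35 + 2420)*(-155) = -3 + 2385*(-155) = -3 - 369675 = -369678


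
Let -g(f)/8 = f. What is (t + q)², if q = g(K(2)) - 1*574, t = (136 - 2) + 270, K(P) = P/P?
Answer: 31684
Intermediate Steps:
K(P) = 1
t = 404 (t = 134 + 270 = 404)
g(f) = -8*f
q = -582 (q = -8*1 - 1*574 = -8 - 574 = -582)
(t + q)² = (404 - 582)² = (-178)² = 31684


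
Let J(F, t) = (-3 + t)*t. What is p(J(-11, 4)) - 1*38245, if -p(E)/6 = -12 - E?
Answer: -38149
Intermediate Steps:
J(F, t) = t*(-3 + t)
p(E) = 72 + 6*E (p(E) = -6*(-12 - E) = 72 + 6*E)
p(J(-11, 4)) - 1*38245 = (72 + 6*(4*(-3 + 4))) - 1*38245 = (72 + 6*(4*1)) - 38245 = (72 + 6*4) - 38245 = (72 + 24) - 38245 = 96 - 38245 = -38149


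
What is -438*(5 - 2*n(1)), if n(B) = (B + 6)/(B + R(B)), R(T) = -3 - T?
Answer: -4234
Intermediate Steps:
n(B) = -2 - B/3 (n(B) = (B + 6)/(B + (-3 - B)) = (6 + B)/(-3) = (6 + B)*(-⅓) = -2 - B/3)
-438*(5 - 2*n(1)) = -438*(5 - 2*(-2 - ⅓*1)) = -438*(5 - 2*(-2 - ⅓)) = -438*(5 - 2*(-7/3)) = -438*(5 + 14/3) = -438*29/3 = -4234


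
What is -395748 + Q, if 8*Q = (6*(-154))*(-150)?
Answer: -378423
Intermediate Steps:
Q = 17325 (Q = ((6*(-154))*(-150))/8 = (-924*(-150))/8 = (1/8)*138600 = 17325)
-395748 + Q = -395748 + 17325 = -378423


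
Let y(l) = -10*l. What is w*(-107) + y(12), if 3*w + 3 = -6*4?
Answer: 843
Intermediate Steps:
w = -9 (w = -1 + (-6*4)/3 = -1 + (⅓)*(-24) = -1 - 8 = -9)
w*(-107) + y(12) = -9*(-107) - 10*12 = 963 - 120 = 843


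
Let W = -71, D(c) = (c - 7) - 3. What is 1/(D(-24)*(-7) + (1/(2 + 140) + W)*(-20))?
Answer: 71/117708 ≈ 0.00060319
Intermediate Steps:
D(c) = -10 + c (D(c) = (-7 + c) - 3 = -10 + c)
1/(D(-24)*(-7) + (1/(2 + 140) + W)*(-20)) = 1/((-10 - 24)*(-7) + (1/(2 + 140) - 71)*(-20)) = 1/(-34*(-7) + (1/142 - 71)*(-20)) = 1/(238 + (1/142 - 71)*(-20)) = 1/(238 - 10081/142*(-20)) = 1/(238 + 100810/71) = 1/(117708/71) = 71/117708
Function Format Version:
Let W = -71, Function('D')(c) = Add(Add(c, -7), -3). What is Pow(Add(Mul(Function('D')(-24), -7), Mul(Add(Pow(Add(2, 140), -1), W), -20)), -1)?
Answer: Rational(71, 117708) ≈ 0.00060319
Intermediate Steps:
Function('D')(c) = Add(-10, c) (Function('D')(c) = Add(Add(-7, c), -3) = Add(-10, c))
Pow(Add(Mul(Function('D')(-24), -7), Mul(Add(Pow(Add(2, 140), -1), W), -20)), -1) = Pow(Add(Mul(Add(-10, -24), -7), Mul(Add(Pow(Add(2, 140), -1), -71), -20)), -1) = Pow(Add(Mul(-34, -7), Mul(Add(Pow(142, -1), -71), -20)), -1) = Pow(Add(238, Mul(Add(Rational(1, 142), -71), -20)), -1) = Pow(Add(238, Mul(Rational(-10081, 142), -20)), -1) = Pow(Add(238, Rational(100810, 71)), -1) = Pow(Rational(117708, 71), -1) = Rational(71, 117708)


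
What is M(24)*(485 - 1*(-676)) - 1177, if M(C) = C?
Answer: 26687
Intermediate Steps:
M(24)*(485 - 1*(-676)) - 1177 = 24*(485 - 1*(-676)) - 1177 = 24*(485 + 676) - 1177 = 24*1161 - 1177 = 27864 - 1177 = 26687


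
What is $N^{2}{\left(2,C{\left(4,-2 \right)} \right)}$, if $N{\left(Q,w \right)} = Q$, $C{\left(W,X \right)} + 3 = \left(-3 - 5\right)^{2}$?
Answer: $4$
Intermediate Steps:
$C{\left(W,X \right)} = 61$ ($C{\left(W,X \right)} = -3 + \left(-3 - 5\right)^{2} = -3 + \left(-8\right)^{2} = -3 + 64 = 61$)
$N^{2}{\left(2,C{\left(4,-2 \right)} \right)} = 2^{2} = 4$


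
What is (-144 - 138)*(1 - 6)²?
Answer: -7050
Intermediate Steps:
(-144 - 138)*(1 - 6)² = -282*(-5)² = -282*25 = -7050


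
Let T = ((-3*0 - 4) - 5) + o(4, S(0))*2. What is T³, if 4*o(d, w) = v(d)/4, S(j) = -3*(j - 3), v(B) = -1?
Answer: -389017/512 ≈ -759.80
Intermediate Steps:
S(j) = 9 - 3*j (S(j) = -3*(-3 + j) = 9 - 3*j)
o(d, w) = -1/16 (o(d, w) = (-1/4)/4 = (-1*¼)/4 = (¼)*(-¼) = -1/16)
T = -73/8 (T = ((-3*0 - 4) - 5) - 1/16*2 = ((0 - 4) - 5) - ⅛ = (-4 - 5) - ⅛ = -9 - ⅛ = -73/8 ≈ -9.1250)
T³ = (-73/8)³ = -389017/512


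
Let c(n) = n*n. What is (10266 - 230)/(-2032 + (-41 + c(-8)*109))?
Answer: 10036/4903 ≈ 2.0469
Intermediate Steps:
c(n) = n**2
(10266 - 230)/(-2032 + (-41 + c(-8)*109)) = (10266 - 230)/(-2032 + (-41 + (-8)**2*109)) = 10036/(-2032 + (-41 + 64*109)) = 10036/(-2032 + (-41 + 6976)) = 10036/(-2032 + 6935) = 10036/4903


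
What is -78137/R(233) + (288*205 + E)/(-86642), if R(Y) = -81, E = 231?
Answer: 6765145003/7018002 ≈ 963.97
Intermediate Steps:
-78137/R(233) + (288*205 + E)/(-86642) = -78137/(-81) + (288*205 + 231)/(-86642) = -78137*(-1/81) + (59040 + 231)*(-1/86642) = 78137/81 + 59271*(-1/86642) = 78137/81 - 59271/86642 = 6765145003/7018002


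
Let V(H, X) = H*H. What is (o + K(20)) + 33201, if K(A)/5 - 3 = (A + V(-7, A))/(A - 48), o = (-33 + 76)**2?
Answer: 981475/28 ≈ 35053.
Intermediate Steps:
V(H, X) = H**2
o = 1849 (o = 43**2 = 1849)
K(A) = 15 + 5*(49 + A)/(-48 + A) (K(A) = 15 + 5*((A + (-7)**2)/(A - 48)) = 15 + 5*((A + 49)/(-48 + A)) = 15 + 5*((49 + A)/(-48 + A)) = 15 + 5*(49 + A)/(-48 + A))
(o + K(20)) + 33201 = (1849 + 5*(-95 + 4*20)/(-48 + 20)) + 33201 = (1849 + 5*(-95 + 80)/(-28)) + 33201 = (1849 + 5*(-1/28)*(-15)) + 33201 = (1849 + 75/28) + 33201 = 51847/28 + 33201 = 981475/28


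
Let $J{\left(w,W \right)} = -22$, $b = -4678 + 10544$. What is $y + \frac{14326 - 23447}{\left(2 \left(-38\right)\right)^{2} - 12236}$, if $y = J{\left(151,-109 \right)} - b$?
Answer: $- \frac{38027359}{6460} \approx -5886.6$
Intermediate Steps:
$b = 5866$
$y = -5888$ ($y = -22 - 5866 = -5888$)
$y + \frac{14326 - 23447}{\left(2 \left(-38\right)\right)^{2} - 12236} = -5888 + \frac{14326 - 23447}{\left(2 \left(-38\right)\right)^{2} - 12236} = -5888 - \frac{9121}{\left(-76\right)^{2} - 12236} = -5888 - \frac{9121}{5776 - 12236} = -5888 - \frac{9121}{-6460} = -5888 - - \frac{9121}{6460} = -5888 + \frac{9121}{6460} = - \frac{38027359}{6460}$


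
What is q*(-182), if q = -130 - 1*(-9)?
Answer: 22022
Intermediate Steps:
q = -121 (q = -130 + 9 = -121)
q*(-182) = -121*(-182) = 22022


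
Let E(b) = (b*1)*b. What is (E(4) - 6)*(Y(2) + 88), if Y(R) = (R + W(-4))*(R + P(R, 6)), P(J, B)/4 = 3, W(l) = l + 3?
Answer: 1020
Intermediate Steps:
W(l) = 3 + l
P(J, B) = 12 (P(J, B) = 4*3 = 12)
E(b) = b**2 (E(b) = b*b = b**2)
Y(R) = (-1 + R)*(12 + R) (Y(R) = (R + (3 - 4))*(R + 12) = (R - 1)*(12 + R) = (-1 + R)*(12 + R))
(E(4) - 6)*(Y(2) + 88) = (4**2 - 6)*((-12 + 2**2 + 11*2) + 88) = (16 - 6)*((-12 + 4 + 22) + 88) = 10*(14 + 88) = 10*102 = 1020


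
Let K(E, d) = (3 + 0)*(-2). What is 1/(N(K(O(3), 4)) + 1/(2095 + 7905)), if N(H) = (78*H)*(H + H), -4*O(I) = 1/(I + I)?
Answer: 10000/56160001 ≈ 0.00017806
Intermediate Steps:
O(I) = -1/(8*I) (O(I) = -1/(4*(I + I)) = -1/(2*I)/4 = -1/(8*I))
K(E, d) = -6 (K(E, d) = 3*(-2) = -6)
N(H) = 156*H**2 (N(H) = (78*H)*(2*H) = 156*H**2)
1/(N(K(O(3), 4)) + 1/(2095 + 7905)) = 1/(156*(-6)**2 + 1/(2095 + 7905)) = 1/(156*36 + 1/10000) = 1/(5616 + 1/10000) = 1/(56160001/10000) = 10000/56160001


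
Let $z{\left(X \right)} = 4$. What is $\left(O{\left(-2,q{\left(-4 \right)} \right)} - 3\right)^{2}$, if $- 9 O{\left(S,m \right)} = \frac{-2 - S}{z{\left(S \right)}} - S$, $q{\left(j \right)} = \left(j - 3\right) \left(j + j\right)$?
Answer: $\frac{841}{81} \approx 10.383$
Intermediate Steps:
$q{\left(j \right)} = 2 j \left(-3 + j\right)$ ($q{\left(j \right)} = \left(-3 + j\right) 2 j = 2 j \left(-3 + j\right)$)
$O{\left(S,m \right)} = \frac{1}{18} + \frac{5 S}{36}$ ($O{\left(S,m \right)} = - \frac{\frac{-2 - S}{4} - S}{9} = - \frac{\left(-2 - S\right) \frac{1}{4} - S}{9} = - \frac{\left(- \frac{1}{2} - \frac{S}{4}\right) - S}{9} = - \frac{- \frac{1}{2} - \frac{5 S}{4}}{9} = \frac{1}{18} + \frac{5 S}{36}$)
$\left(O{\left(-2,q{\left(-4 \right)} \right)} - 3\right)^{2} = \left(\left(\frac{1}{18} + \frac{5}{36} \left(-2\right)\right) - 3\right)^{2} = \left(\left(\frac{1}{18} - \frac{5}{18}\right) - 3\right)^{2} = \left(- \frac{2}{9} - 3\right)^{2} = \left(- \frac{29}{9}\right)^{2} = \frac{841}{81}$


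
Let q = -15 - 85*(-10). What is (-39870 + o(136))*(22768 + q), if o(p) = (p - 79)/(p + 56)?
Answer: -60226854583/64 ≈ -9.4104e+8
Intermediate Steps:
q = 835 (q = -15 + 850 = 835)
o(p) = (-79 + p)/(56 + p)
(-39870 + o(136))*(22768 + q) = (-39870 + (-79 + 136)/(56 + 136))*(22768 + 835) = (-39870 + 57/192)*23603 = (-39870 + (1/192)*57)*23603 = (-39870 + 19/64)*23603 = -2551661/64*23603 = -60226854583/64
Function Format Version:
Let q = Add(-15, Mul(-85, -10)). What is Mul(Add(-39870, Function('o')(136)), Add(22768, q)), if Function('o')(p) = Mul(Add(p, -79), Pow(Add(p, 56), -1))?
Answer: Rational(-60226854583, 64) ≈ -9.4104e+8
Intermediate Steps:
q = 835 (q = Add(-15, 850) = 835)
Function('o')(p) = Mul(Pow(Add(56, p), -1), Add(-79, p)) (Function('o')(p) = Mul(Add(-79, p), Pow(Add(56, p), -1)) = Mul(Pow(Add(56, p), -1), Add(-79, p)))
Mul(Add(-39870, Function('o')(136)), Add(22768, q)) = Mul(Add(-39870, Mul(Pow(Add(56, 136), -1), Add(-79, 136))), Add(22768, 835)) = Mul(Add(-39870, Mul(Pow(192, -1), 57)), 23603) = Mul(Add(-39870, Mul(Rational(1, 192), 57)), 23603) = Mul(Add(-39870, Rational(19, 64)), 23603) = Mul(Rational(-2551661, 64), 23603) = Rational(-60226854583, 64)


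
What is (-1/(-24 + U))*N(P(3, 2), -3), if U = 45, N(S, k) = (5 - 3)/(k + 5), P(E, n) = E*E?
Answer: -1/21 ≈ -0.047619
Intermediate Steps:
P(E, n) = E²
N(S, k) = 2/(5 + k)
(-1/(-24 + U))*N(P(3, 2), -3) = (-1/(-24 + 45))*(2/(5 - 3)) = (-1/21)*(2/2) = (-1*1/21)*(2*(½)) = -1/21*1 = -1/21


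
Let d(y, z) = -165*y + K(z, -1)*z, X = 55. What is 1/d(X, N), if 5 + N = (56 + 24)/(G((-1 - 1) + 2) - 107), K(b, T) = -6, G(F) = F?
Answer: -107/967335 ≈ -0.00011061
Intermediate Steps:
N = -615/107 (N = -5 + (56 + 24)/(((-1 - 1) + 2) - 107) = -5 + 80/((-2 + 2) - 107) = -5 + 80/(0 - 107) = -5 + 80/(-107) = -5 + 80*(-1/107) = -5 - 80/107 = -615/107 ≈ -5.7477)
d(y, z) = -165*y - 6*z
1/d(X, N) = 1/(-165*55 - 6*(-615/107)) = 1/(-9075 + 3690/107) = 1/(-967335/107) = -107/967335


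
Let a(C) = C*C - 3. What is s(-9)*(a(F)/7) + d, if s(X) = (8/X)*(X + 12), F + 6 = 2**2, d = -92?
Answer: -1940/21 ≈ -92.381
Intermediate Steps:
F = -2 (F = -6 + 2**2 = -6 + 4 = -2)
a(C) = -3 + C**2 (a(C) = C**2 - 3 = -3 + C**2)
s(X) = 8*(12 + X)/X (s(X) = (8/X)*(12 + X) = 8*(12 + X)/X)
s(-9)*(a(F)/7) + d = (8 + 96/(-9))*((-3 + (-2)**2)/7) - 92 = (8 + 96*(-1/9))*((-3 + 4)*(1/7)) - 92 = (8 - 32/3)*(1*(1/7)) - 92 = -8/3*1/7 - 92 = -8/21 - 92 = -1940/21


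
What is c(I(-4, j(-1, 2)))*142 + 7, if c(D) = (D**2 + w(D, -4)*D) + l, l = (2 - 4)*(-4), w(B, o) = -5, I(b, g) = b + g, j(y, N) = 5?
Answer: 575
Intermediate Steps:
l = 8 (l = -2*(-4) = 8)
c(D) = 8 + D**2 - 5*D (c(D) = (D**2 - 5*D) + 8 = 8 + D**2 - 5*D)
c(I(-4, j(-1, 2)))*142 + 7 = (8 + (-4 + 5)**2 - 5*(-4 + 5))*142 + 7 = (8 + 1**2 - 5*1)*142 + 7 = (8 + 1 - 5)*142 + 7 = 4*142 + 7 = 568 + 7 = 575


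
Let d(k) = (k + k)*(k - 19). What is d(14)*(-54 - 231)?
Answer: 39900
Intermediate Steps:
d(k) = 2*k*(-19 + k) (d(k) = (2*k)*(-19 + k) = 2*k*(-19 + k))
d(14)*(-54 - 231) = (2*14*(-19 + 14))*(-54 - 231) = (2*14*(-5))*(-285) = -140*(-285) = 39900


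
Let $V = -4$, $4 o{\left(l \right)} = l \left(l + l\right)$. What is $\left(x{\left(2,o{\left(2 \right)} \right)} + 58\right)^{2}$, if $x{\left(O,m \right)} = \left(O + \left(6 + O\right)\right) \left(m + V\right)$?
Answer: $1444$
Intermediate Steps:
$o{\left(l \right)} = \frac{l^{2}}{2}$ ($o{\left(l \right)} = \frac{l \left(l + l\right)}{4} = \frac{l 2 l}{4} = \frac{2 l^{2}}{4} = \frac{l^{2}}{2}$)
$x{\left(O,m \right)} = \left(-4 + m\right) \left(6 + 2 O\right)$ ($x{\left(O,m \right)} = \left(O + \left(6 + O\right)\right) \left(m - 4\right) = \left(6 + 2 O\right) \left(-4 + m\right) = \left(-4 + m\right) \left(6 + 2 O\right)$)
$\left(x{\left(2,o{\left(2 \right)} \right)} + 58\right)^{2} = \left(\left(-24 - 16 + 6 \frac{2^{2}}{2} + 2 \cdot 2 \frac{2^{2}}{2}\right) + 58\right)^{2} = \left(\left(-24 - 16 + 6 \cdot \frac{1}{2} \cdot 4 + 2 \cdot 2 \cdot \frac{1}{2} \cdot 4\right) + 58\right)^{2} = \left(\left(-24 - 16 + 6 \cdot 2 + 2 \cdot 2 \cdot 2\right) + 58\right)^{2} = \left(\left(-24 - 16 + 12 + 8\right) + 58\right)^{2} = \left(-20 + 58\right)^{2} = 38^{2} = 1444$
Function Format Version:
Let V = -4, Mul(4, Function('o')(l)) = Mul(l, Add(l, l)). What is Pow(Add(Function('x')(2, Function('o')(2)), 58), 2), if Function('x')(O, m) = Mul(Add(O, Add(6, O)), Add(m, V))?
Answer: 1444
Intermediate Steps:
Function('o')(l) = Mul(Rational(1, 2), Pow(l, 2)) (Function('o')(l) = Mul(Rational(1, 4), Mul(l, Add(l, l))) = Mul(Rational(1, 4), Mul(l, Mul(2, l))) = Mul(Rational(1, 4), Mul(2, Pow(l, 2))) = Mul(Rational(1, 2), Pow(l, 2)))
Function('x')(O, m) = Mul(Add(-4, m), Add(6, Mul(2, O))) (Function('x')(O, m) = Mul(Add(O, Add(6, O)), Add(m, -4)) = Mul(Add(6, Mul(2, O)), Add(-4, m)) = Mul(Add(-4, m), Add(6, Mul(2, O))))
Pow(Add(Function('x')(2, Function('o')(2)), 58), 2) = Pow(Add(Add(-24, Mul(-8, 2), Mul(6, Mul(Rational(1, 2), Pow(2, 2))), Mul(2, 2, Mul(Rational(1, 2), Pow(2, 2)))), 58), 2) = Pow(Add(Add(-24, -16, Mul(6, Mul(Rational(1, 2), 4)), Mul(2, 2, Mul(Rational(1, 2), 4))), 58), 2) = Pow(Add(Add(-24, -16, Mul(6, 2), Mul(2, 2, 2)), 58), 2) = Pow(Add(Add(-24, -16, 12, 8), 58), 2) = Pow(Add(-20, 58), 2) = Pow(38, 2) = 1444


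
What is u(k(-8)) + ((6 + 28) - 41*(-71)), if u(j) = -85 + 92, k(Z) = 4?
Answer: 2952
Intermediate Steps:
u(j) = 7
u(k(-8)) + ((6 + 28) - 41*(-71)) = 7 + ((6 + 28) - 41*(-71)) = 7 + (34 + 2911) = 7 + 2945 = 2952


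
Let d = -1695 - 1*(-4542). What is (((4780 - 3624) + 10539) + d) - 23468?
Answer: -8926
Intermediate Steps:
d = 2847 (d = -1695 + 4542 = 2847)
(((4780 - 3624) + 10539) + d) - 23468 = (((4780 - 3624) + 10539) + 2847) - 23468 = ((1156 + 10539) + 2847) - 23468 = (11695 + 2847) - 23468 = 14542 - 23468 = -8926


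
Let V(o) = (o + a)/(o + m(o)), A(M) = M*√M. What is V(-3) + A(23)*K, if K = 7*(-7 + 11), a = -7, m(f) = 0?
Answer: 10/3 + 644*√23 ≈ 3091.8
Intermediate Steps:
K = 28 (K = 7*4 = 28)
A(M) = M^(3/2)
V(o) = (-7 + o)/o (V(o) = (o - 7)/(o + 0) = (-7 + o)/o)
V(-3) + A(23)*K = (-7 - 3)/(-3) + 23^(3/2)*28 = -⅓*(-10) + (23*√23)*28 = 10/3 + 644*√23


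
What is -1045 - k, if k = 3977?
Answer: -5022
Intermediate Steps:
-1045 - k = -1045 - 1*3977 = -1045 - 3977 = -5022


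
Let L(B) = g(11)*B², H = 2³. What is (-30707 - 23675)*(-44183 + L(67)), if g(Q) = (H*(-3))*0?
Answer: 2402759906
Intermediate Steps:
H = 8
g(Q) = 0 (g(Q) = (8*(-3))*0 = -24*0 = 0)
L(B) = 0 (L(B) = 0*B² = 0)
(-30707 - 23675)*(-44183 + L(67)) = (-30707 - 23675)*(-44183 + 0) = -54382*(-44183) = 2402759906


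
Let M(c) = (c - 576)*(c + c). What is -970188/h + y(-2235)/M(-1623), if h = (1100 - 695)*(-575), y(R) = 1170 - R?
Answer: 256516676101/61564853250 ≈ 4.1666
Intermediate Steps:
h = -232875 (h = 405*(-575) = -232875)
M(c) = 2*c*(-576 + c) (M(c) = (-576 + c)*(2*c) = 2*c*(-576 + c))
-970188/h + y(-2235)/M(-1623) = -970188/(-232875) + (1170 - 1*(-2235))/((2*(-1623)*(-576 - 1623))) = -970188*(-1/232875) + (1170 + 2235)/((2*(-1623)*(-2199))) = 323396/77625 + 3405/7137954 = 323396/77625 + 3405*(1/7137954) = 323396/77625 + 1135/2379318 = 256516676101/61564853250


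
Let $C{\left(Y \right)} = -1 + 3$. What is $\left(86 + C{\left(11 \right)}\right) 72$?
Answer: $6336$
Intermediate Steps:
$C{\left(Y \right)} = 2$
$\left(86 + C{\left(11 \right)}\right) 72 = \left(86 + 2\right) 72 = 88 \cdot 72 = 6336$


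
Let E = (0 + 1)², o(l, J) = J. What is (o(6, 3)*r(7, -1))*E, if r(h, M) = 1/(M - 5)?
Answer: -½ ≈ -0.50000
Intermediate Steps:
r(h, M) = 1/(-5 + M)
E = 1 (E = 1² = 1)
(o(6, 3)*r(7, -1))*E = (3/(-5 - 1))*1 = (3/(-6))*1 = (3*(-⅙))*1 = -½*1 = -½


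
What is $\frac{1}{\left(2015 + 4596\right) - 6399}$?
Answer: $\frac{1}{212} \approx 0.004717$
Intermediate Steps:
$\frac{1}{\left(2015 + 4596\right) - 6399} = \frac{1}{6611 - 6399} = \frac{1}{212}$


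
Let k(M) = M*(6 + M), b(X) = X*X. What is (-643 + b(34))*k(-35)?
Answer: 520695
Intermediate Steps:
b(X) = X²
(-643 + b(34))*k(-35) = (-643 + 34²)*(-35*(6 - 35)) = (-643 + 1156)*(-35*(-29)) = 513*1015 = 520695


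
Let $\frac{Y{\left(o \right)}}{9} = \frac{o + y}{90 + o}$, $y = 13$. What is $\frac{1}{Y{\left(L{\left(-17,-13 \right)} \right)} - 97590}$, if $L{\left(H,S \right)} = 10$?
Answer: $- \frac{100}{9758793} \approx -1.0247 \cdot 10^{-5}$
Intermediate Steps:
$Y{\left(o \right)} = \frac{9 \left(13 + o\right)}{90 + o}$ ($Y{\left(o \right)} = 9 \frac{o + 13}{90 + o} = 9 \frac{13 + o}{90 + o} = \frac{9 \left(13 + o\right)}{90 + o}$)
$\frac{1}{Y{\left(L{\left(-17,-13 \right)} \right)} - 97590} = \frac{1}{\frac{9 \left(13 + 10\right)}{90 + 10} - 97590} = \frac{1}{9 \cdot \frac{1}{100} \cdot 23 - 97590} = \frac{1}{\frac{207}{100} - 97590} = \frac{1}{- \frac{9758793}{100}} = - \frac{100}{9758793}$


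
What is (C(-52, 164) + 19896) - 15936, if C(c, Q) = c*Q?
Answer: -4568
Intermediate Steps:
C(c, Q) = Q*c
(C(-52, 164) + 19896) - 15936 = (164*(-52) + 19896) - 15936 = (-8528 + 19896) - 15936 = 11368 - 15936 = -4568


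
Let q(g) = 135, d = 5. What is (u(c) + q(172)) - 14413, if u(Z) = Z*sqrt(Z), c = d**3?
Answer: -14278 + 625*sqrt(5) ≈ -12880.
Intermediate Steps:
c = 125 (c = 5**3 = 125)
u(Z) = Z**(3/2)
(u(c) + q(172)) - 14413 = (125**(3/2) + 135) - 14413 = (625*sqrt(5) + 135) - 14413 = (135 + 625*sqrt(5)) - 14413 = -14278 + 625*sqrt(5)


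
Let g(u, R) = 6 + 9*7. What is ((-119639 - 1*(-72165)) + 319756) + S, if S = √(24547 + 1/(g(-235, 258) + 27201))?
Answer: 272282 + √2028271973730/9090 ≈ 2.7244e+5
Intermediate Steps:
g(u, R) = 69 (g(u, R) = 6 + 63 = 69)
S = √2028271973730/9090 (S = √(24547 + 1/(69 + 27201)) = √(24547 + 1/27270) = √(669396691/27270) = √2028271973730/9090 ≈ 156.67)
((-119639 - 1*(-72165)) + 319756) + S = ((-119639 - 1*(-72165)) + 319756) + √2028271973730/9090 = ((-119639 + 72165) + 319756) + √2028271973730/9090 = (-47474 + 319756) + √2028271973730/9090 = 272282 + √2028271973730/9090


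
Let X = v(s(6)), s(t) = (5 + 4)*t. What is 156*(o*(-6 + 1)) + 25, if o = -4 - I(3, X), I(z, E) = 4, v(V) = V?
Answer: 6265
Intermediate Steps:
s(t) = 9*t
X = 54 (X = 9*6 = 54)
o = -8 (o = -4 - 1*4 = -4 - 4 = -8)
156*(o*(-6 + 1)) + 25 = 156*(-8*(-6 + 1)) + 25 = 156*(-8*(-5)) + 25 = 156*40 + 25 = 6240 + 25 = 6265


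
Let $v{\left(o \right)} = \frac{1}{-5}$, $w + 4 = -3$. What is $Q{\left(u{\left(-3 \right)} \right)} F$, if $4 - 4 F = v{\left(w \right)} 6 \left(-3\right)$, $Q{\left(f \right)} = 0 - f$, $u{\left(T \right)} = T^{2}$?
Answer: $- \frac{9}{10} \approx -0.9$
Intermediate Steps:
$w = -7$ ($w = -4 - 3 = -7$)
$v{\left(o \right)} = - \frac{1}{5}$
$Q{\left(f \right)} = - f$
$F = \frac{1}{10}$ ($F = 1 - \frac{\left(- \frac{1}{5}\right) 6 \left(-3\right)}{4} = 1 - \frac{\left(- \frac{6}{5}\right) \left(-3\right)}{4} = 1 - \frac{9}{10} = \frac{1}{10} \approx 0.1$)
$Q{\left(u{\left(-3 \right)} \right)} F = - \left(-3\right)^{2} \cdot \frac{1}{10} = \left(-1\right) 9 \cdot \frac{1}{10} = \left(-9\right) \frac{1}{10} = - \frac{9}{10}$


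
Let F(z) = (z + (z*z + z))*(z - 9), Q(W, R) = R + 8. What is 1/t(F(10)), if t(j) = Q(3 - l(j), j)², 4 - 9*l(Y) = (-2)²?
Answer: 1/16384 ≈ 6.1035e-5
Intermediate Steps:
l(Y) = 0 (l(Y) = 4/9 - ⅑*(-2)² = 4/9 - ⅑*4 = 4/9 - 4/9 = 0)
Q(W, R) = 8 + R
F(z) = (-9 + z)*(z² + 2*z) (F(z) = (z + (z² + z))*(-9 + z) = (z + (z + z²))*(-9 + z) = (z² + 2*z)*(-9 + z) = (-9 + z)*(z² + 2*z))
t(j) = (8 + j)²
1/t(F(10)) = 1/((8 + 10*(-18 + 10² - 7*10))²) = 1/((8 + 10*(-18 + 100 - 70))²) = 1/((8 + 10*12)²) = 1/((8 + 120)²) = 1/(128²) = 1/16384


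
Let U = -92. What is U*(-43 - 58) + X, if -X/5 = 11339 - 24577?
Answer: 75482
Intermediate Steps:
X = 66190 (X = -5*(11339 - 24577) = -5*(-13238) = 66190)
U*(-43 - 58) + X = -92*(-43 - 58) + 66190 = -92*(-101) + 66190 = 9292 + 66190 = 75482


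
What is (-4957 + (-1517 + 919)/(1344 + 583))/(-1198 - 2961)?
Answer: 9552737/8014393 ≈ 1.1919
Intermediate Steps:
(-4957 + (-1517 + 919)/(1344 + 583))/(-1198 - 2961) = (-4957 - 598/1927)/(-4159) = (-4957 - 598*1/1927)*(-1/4159) = (-4957 - 598/1927)*(-1/4159) = -9552737/1927*(-1/4159) = 9552737/8014393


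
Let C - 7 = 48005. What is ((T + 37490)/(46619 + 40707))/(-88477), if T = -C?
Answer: 5261/3863171251 ≈ 1.3618e-6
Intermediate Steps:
C = 48012 (C = 7 + 48005 = 48012)
T = -48012 (T = -1*48012 = -48012)
((T + 37490)/(46619 + 40707))/(-88477) = ((-48012 + 37490)/(46619 + 40707))/(-88477) = -10522/87326*(-1/88477) = -10522*1/87326*(-1/88477) = -5261/43663*(-1/88477) = 5261/3863171251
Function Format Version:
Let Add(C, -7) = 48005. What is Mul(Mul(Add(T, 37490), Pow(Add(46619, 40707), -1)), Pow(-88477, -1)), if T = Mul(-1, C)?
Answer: Rational(5261, 3863171251) ≈ 1.3618e-6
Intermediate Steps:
C = 48012 (C = Add(7, 48005) = 48012)
T = -48012 (T = Mul(-1, 48012) = -48012)
Mul(Mul(Add(T, 37490), Pow(Add(46619, 40707), -1)), Pow(-88477, -1)) = Mul(Mul(Add(-48012, 37490), Pow(Add(46619, 40707), -1)), Pow(-88477, -1)) = Mul(Mul(-10522, Pow(87326, -1)), Rational(-1, 88477)) = Mul(Mul(-10522, Rational(1, 87326)), Rational(-1, 88477)) = Mul(Rational(-5261, 43663), Rational(-1, 88477)) = Rational(5261, 3863171251)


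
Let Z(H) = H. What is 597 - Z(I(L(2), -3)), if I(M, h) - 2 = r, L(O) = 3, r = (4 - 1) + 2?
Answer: 590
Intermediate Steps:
r = 5 (r = 3 + 2 = 5)
I(M, h) = 7 (I(M, h) = 2 + 5 = 7)
597 - Z(I(L(2), -3)) = 597 - 1*7 = 597 - 7 = 590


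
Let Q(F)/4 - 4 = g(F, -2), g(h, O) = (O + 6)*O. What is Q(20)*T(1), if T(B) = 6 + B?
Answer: -112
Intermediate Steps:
g(h, O) = O*(6 + O) (g(h, O) = (6 + O)*O = O*(6 + O))
Q(F) = -16 (Q(F) = 16 + 4*(-2*(6 - 2)) = 16 + 4*(-2*4) = 16 + 4*(-8) = 16 - 32 = -16)
Q(20)*T(1) = -16*(6 + 1) = -16*7 = -112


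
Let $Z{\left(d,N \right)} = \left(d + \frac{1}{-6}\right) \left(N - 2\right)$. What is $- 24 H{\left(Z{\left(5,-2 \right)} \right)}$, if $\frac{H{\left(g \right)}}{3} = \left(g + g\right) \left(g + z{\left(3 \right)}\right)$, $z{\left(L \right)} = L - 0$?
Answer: $-45472$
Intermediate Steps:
$Z{\left(d,N \right)} = \left(-2 + N\right) \left(- \frac{1}{6} + d\right)$ ($Z{\left(d,N \right)} = \left(d - \frac{1}{6}\right) \left(-2 + N\right) = \left(- \frac{1}{6} + d\right) \left(-2 + N\right) = \left(-2 + N\right) \left(- \frac{1}{6} + d\right)$)
$z{\left(L \right)} = L$ ($z{\left(L \right)} = L + 0 = L$)
$H{\left(g \right)} = 6 g \left(3 + g\right)$ ($H{\left(g \right)} = 3 \left(g + g\right) \left(g + 3\right) = 3 \cdot 2 g \left(3 + g\right) = 6 g \left(3 + g\right)$)
$- 24 H{\left(Z{\left(5,-2 \right)} \right)} = - 24 \cdot 6 \left(\frac{1}{3} - 10 - - \frac{1}{3} - 10\right) \left(3 - \frac{58}{3}\right) = - 24 \cdot 6 \left(\frac{1}{3} - 10 + \frac{1}{3} - 10\right) \left(3 + \left(\frac{1}{3} - 10 + \frac{1}{3} - 10\right)\right) = - 24 \cdot 6 \left(- \frac{58}{3}\right) \left(3 - \frac{58}{3}\right) = - 24 \cdot 6 \left(- \frac{58}{3}\right) \left(- \frac{49}{3}\right) = \left(-24\right) \frac{5684}{3} = -45472$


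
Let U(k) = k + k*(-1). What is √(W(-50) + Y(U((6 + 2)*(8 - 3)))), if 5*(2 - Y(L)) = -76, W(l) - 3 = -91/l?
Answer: √2202/10 ≈ 4.6926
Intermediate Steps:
W(l) = 3 - 91/l
U(k) = 0 (U(k) = k - k = 0)
Y(L) = 86/5 (Y(L) = 2 - ⅕*(-76) = 2 + 76/5 = 86/5)
√(W(-50) + Y(U((6 + 2)*(8 - 3)))) = √((3 - 91/(-50)) + 86/5) = √((3 - 91*(-1/50)) + 86/5) = √((3 + 91/50) + 86/5) = √(241/50 + 86/5) = √(1101/50) = √2202/10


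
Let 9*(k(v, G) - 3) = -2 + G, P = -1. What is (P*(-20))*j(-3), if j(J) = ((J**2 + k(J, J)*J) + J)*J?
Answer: 80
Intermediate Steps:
k(v, G) = 25/9 + G/9 (k(v, G) = 3 + (-2 + G)/9 = 3 + (-2/9 + G/9) = 25/9 + G/9)
j(J) = J*(J + J**2 + J*(25/9 + J/9)) (j(J) = ((J**2 + (25/9 + J/9)*J) + J)*J = ((J**2 + J*(25/9 + J/9)) + J)*J = (J + J**2 + J*(25/9 + J/9))*J = J*(J + J**2 + J*(25/9 + J/9)))
(P*(-20))*j(-3) = (-1*(-20))*((2/9)*(-3)**2*(17 + 5*(-3))) = 20*((2/9)*9*(17 - 15)) = 20*((2/9)*9*2) = 20*4 = 80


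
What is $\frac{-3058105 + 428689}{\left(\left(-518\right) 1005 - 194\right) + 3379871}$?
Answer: $- \frac{876472}{953029} \approx -0.91967$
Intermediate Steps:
$\frac{-3058105 + 428689}{\left(\left(-518\right) 1005 - 194\right) + 3379871} = - \frac{2629416}{\left(-520590 - 194\right) + 3379871} = - \frac{2629416}{-520784 + 3379871} = - \frac{2629416}{2859087} = \left(-2629416\right) \frac{1}{2859087} = - \frac{876472}{953029}$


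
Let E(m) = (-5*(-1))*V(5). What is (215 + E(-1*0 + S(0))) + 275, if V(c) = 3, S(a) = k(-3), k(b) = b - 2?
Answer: 505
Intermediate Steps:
k(b) = -2 + b
S(a) = -5 (S(a) = -2 - 3 = -5)
E(m) = 15 (E(m) = -5*(-1)*3 = 5*3 = 15)
(215 + E(-1*0 + S(0))) + 275 = (215 + 15) + 275 = 230 + 275 = 505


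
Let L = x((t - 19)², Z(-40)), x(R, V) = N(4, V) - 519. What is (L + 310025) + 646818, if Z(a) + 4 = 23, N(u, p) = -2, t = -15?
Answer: 956322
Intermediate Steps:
Z(a) = 19 (Z(a) = -4 + 23 = 19)
x(R, V) = -521 (x(R, V) = -2 - 519 = -521)
L = -521
(L + 310025) + 646818 = (-521 + 310025) + 646818 = 309504 + 646818 = 956322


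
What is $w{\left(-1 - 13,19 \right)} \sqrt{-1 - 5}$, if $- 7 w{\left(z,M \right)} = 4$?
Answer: $- \frac{4 i \sqrt{6}}{7} \approx - 1.3997 i$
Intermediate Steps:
$w{\left(z,M \right)} = - \frac{4}{7}$ ($w{\left(z,M \right)} = \left(- \frac{1}{7}\right) 4 = - \frac{4}{7}$)
$w{\left(-1 - 13,19 \right)} \sqrt{-1 - 5} = - \frac{4 \sqrt{-1 - 5}}{7} = - \frac{4 \sqrt{-6}}{7} = - \frac{4 i \sqrt{6}}{7}$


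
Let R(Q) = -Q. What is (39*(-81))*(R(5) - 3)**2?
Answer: -202176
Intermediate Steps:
(39*(-81))*(R(5) - 3)**2 = (39*(-81))*(-1*5 - 3)**2 = -3159*(-5 - 3)**2 = -3159*(-8)**2 = -3159*64 = -202176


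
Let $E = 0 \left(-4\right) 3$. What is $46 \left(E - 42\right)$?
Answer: $-1932$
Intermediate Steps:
$E = 0$ ($E = 0 \cdot 3 = 0$)
$46 \left(E - 42\right) = 46 \left(0 - 42\right) = 46 \left(-42\right) = -1932$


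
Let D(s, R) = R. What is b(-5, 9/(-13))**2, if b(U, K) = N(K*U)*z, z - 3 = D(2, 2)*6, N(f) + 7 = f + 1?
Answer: 245025/169 ≈ 1449.9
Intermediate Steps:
N(f) = -6 + f (N(f) = -7 + (f + 1) = -7 + (1 + f) = -6 + f)
z = 15 (z = 3 + 2*6 = 3 + 12 = 15)
b(U, K) = -90 + 15*K*U (b(U, K) = (-6 + K*U)*15 = -90 + 15*K*U)
b(-5, 9/(-13))**2 = (-90 + 15*(9/(-13))*(-5))**2 = (-90 + 15*(9*(-1/13))*(-5))**2 = (-90 + 15*(-9/13)*(-5))**2 = (-90 + 675/13)**2 = (-495/13)**2 = 245025/169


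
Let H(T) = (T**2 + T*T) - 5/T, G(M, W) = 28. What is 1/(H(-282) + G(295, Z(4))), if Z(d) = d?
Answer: 282/44859437 ≈ 6.2863e-6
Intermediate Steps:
H(T) = -5/T + 2*T**2 (H(T) = (T**2 + T**2) - 5/T = 2*T**2 - 5/T = -5/T + 2*T**2)
1/(H(-282) + G(295, Z(4))) = 1/((-5 + 2*(-282)**3)/(-282) + 28) = 1/(-(-5 + 2*(-22425768))/282 + 28) = 1/(-(-5 - 44851536)/282 + 28) = 1/(-1/282*(-44851541) + 28) = 1/(44851541/282 + 28) = 1/(44859437/282) = 282/44859437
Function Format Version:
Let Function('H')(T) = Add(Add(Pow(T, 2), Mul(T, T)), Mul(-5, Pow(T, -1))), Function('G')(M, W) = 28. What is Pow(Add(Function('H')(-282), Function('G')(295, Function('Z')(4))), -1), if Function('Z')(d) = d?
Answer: Rational(282, 44859437) ≈ 6.2863e-6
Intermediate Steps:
Function('H')(T) = Add(Mul(-5, Pow(T, -1)), Mul(2, Pow(T, 2))) (Function('H')(T) = Add(Add(Pow(T, 2), Pow(T, 2)), Mul(-5, Pow(T, -1))) = Add(Mul(2, Pow(T, 2)), Mul(-5, Pow(T, -1))) = Add(Mul(-5, Pow(T, -1)), Mul(2, Pow(T, 2))))
Pow(Add(Function('H')(-282), Function('G')(295, Function('Z')(4))), -1) = Pow(Add(Mul(Pow(-282, -1), Add(-5, Mul(2, Pow(-282, 3)))), 28), -1) = Pow(Add(Mul(Rational(-1, 282), Add(-5, Mul(2, -22425768))), 28), -1) = Pow(Add(Mul(Rational(-1, 282), Add(-5, -44851536)), 28), -1) = Pow(Add(Mul(Rational(-1, 282), -44851541), 28), -1) = Pow(Add(Rational(44851541, 282), 28), -1) = Pow(Rational(44859437, 282), -1) = Rational(282, 44859437)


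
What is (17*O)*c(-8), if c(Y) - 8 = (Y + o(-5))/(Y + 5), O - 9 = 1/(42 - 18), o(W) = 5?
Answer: 11067/8 ≈ 1383.4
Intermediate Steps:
O = 217/24 (O = 9 + 1/(42 - 18) = 9 + 1/24 = 217/24 ≈ 9.0417)
c(Y) = 9 (c(Y) = 8 + (Y + 5)/(Y + 5) = 8 + (5 + Y)/(5 + Y) = 8 + 1 = 9)
(17*O)*c(-8) = (17*(217/24))*9 = (3689/24)*9 = 11067/8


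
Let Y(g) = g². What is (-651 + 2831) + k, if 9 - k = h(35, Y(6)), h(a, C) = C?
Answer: 2153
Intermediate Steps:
k = -27 (k = 9 - 1*6² = 9 - 1*36 = 9 - 36 = -27)
(-651 + 2831) + k = (-651 + 2831) - 27 = 2180 - 27 = 2153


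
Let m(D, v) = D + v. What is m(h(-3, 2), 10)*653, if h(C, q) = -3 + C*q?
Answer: 653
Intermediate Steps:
m(h(-3, 2), 10)*653 = ((-3 - 3*2) + 10)*653 = ((-3 - 6) + 10)*653 = (-9 + 10)*653 = 1*653 = 653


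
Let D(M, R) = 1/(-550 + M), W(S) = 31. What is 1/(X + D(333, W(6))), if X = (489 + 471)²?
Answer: 217/199987199 ≈ 1.0851e-6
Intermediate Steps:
X = 921600 (X = 960² = 921600)
1/(X + D(333, W(6))) = 1/(921600 + 1/(-550 + 333)) = 1/(921600 + 1/(-217)) = 1/(921600 - 1/217) = 1/(199987199/217) = 217/199987199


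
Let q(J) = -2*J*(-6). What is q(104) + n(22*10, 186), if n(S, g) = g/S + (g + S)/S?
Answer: 68788/55 ≈ 1250.7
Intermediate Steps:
q(J) = 12*J
n(S, g) = g/S + (S + g)/S
q(104) + n(22*10, 186) = 12*104 + (22*10 + 2*186)/((22*10)) = 1248 + (220 + 372)/220 = 1248 + (1/220)*592 = 1248 + 148/55 = 68788/55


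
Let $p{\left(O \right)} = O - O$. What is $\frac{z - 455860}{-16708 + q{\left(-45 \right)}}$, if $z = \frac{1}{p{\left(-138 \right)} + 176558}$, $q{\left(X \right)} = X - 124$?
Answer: $\frac{80485729879}{2979769366} \approx 27.011$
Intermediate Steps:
$p{\left(O \right)} = 0$
$q{\left(X \right)} = -124 + X$ ($q{\left(X \right)} = X - 124 = -124 + X$)
$z = \frac{1}{176558}$ ($z = \frac{1}{0 + 176558} = \frac{1}{176558} \approx 5.6639 \cdot 10^{-6}$)
$\frac{z - 455860}{-16708 + q{\left(-45 \right)}} = \frac{\frac{1}{176558} - 455860}{-16708 - 169} = - \frac{80485729879}{176558 \left(-16708 - 169\right)} = - \frac{80485729879}{176558 \left(-16877\right)} = \left(- \frac{80485729879}{176558}\right) \left(- \frac{1}{16877}\right) = \frac{80485729879}{2979769366}$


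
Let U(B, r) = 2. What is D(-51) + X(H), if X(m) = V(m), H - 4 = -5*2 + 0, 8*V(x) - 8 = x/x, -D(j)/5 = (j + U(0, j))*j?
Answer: -99951/8 ≈ -12494.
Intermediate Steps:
D(j) = -5*j*(2 + j) (D(j) = -5*(j + 2)*j = -5*(2 + j)*j = -5*j*(2 + j))
V(x) = 9/8 (V(x) = 1 + (x/x)/8 = 1 + (⅛)*1 = 1 + ⅛ = 9/8)
H = -6 (H = 4 + (-5*2 + 0) = 4 + (-10 + 0) = 4 - 10 = -6)
X(m) = 9/8
D(-51) + X(H) = -5*(-51)*(2 - 51) + 9/8 = -5*(-51)*(-49) + 9/8 = -12495 + 9/8 = -99951/8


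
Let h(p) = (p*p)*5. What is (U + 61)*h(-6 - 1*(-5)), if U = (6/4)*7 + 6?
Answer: 775/2 ≈ 387.50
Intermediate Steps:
U = 33/2 (U = (6*(¼))*7 + 6 = (3/2)*7 + 6 = 21/2 + 6 = 33/2 ≈ 16.500)
h(p) = 5*p² (h(p) = p²*5 = 5*p²)
(U + 61)*h(-6 - 1*(-5)) = (33/2 + 61)*(5*(-6 - 1*(-5))²) = 155*(5*(-6 + 5)²)/2 = 155*(5*(-1)²)/2 = 155*(5*1)/2 = (155/2)*5 = 775/2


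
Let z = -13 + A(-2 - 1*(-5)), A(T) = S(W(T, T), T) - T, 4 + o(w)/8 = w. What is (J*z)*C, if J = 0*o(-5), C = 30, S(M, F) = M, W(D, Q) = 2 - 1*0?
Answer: 0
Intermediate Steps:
W(D, Q) = 2 (W(D, Q) = 2 + 0 = 2)
o(w) = -32 + 8*w
A(T) = 2 - T
J = 0 (J = 0*(-32 + 8*(-5)) = 0*(-32 - 40) = 0*(-72) = 0)
z = -14 (z = -13 + (2 - (-2 - 1*(-5))) = -13 + (2 - (-2 + 5)) = -13 + (2 - 1*3) = -13 + (2 - 3) = -13 - 1 = -14)
(J*z)*C = (0*(-14))*30 = 0*30 = 0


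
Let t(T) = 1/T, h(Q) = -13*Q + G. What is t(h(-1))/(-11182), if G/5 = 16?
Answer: -1/1039926 ≈ -9.6161e-7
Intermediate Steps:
G = 80 (G = 5*16 = 80)
h(Q) = 80 - 13*Q (h(Q) = -13*Q + 80 = 80 - 13*Q)
t(h(-1))/(-11182) = 1/((80 - 13*(-1))*(-11182)) = -1/11182/(80 + 13) = -1/11182/93 = (1/93)*(-1/11182) = -1/1039926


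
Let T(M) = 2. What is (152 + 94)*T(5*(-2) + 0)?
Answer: 492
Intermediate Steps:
(152 + 94)*T(5*(-2) + 0) = (152 + 94)*2 = 246*2 = 492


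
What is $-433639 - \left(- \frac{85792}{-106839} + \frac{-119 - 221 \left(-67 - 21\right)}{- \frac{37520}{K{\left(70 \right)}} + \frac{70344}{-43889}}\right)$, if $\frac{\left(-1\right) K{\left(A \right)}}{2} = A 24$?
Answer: $- \frac{6895586354606173}{15827877333} \approx -4.3566 \cdot 10^{5}$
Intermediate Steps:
$K{\left(A \right)} = - 48 A$ ($K{\left(A \right)} = - 2 A 24 = - 2 \cdot 24 A = - 48 A$)
$-433639 - \left(- \frac{85792}{-106839} + \frac{-119 - 221 \left(-67 - 21\right)}{- \frac{37520}{K{\left(70 \right)}} + \frac{70344}{-43889}}\right) = -433639 - \left(- \frac{85792}{-106839} + \frac{-119 - 221 \left(-67 - 21\right)}{- \frac{37520}{\left(-48\right) 70} + \frac{70344}{-43889}}\right) = -433639 - \left(\left(-85792\right) \left(- \frac{1}{106839}\right) + \frac{-119 - -19448}{- \frac{37520}{-3360} + 70344 \left(- \frac{1}{43889}\right)}\right) = -433639 - \left(\frac{85792}{106839} + \frac{-119 + 19448}{\left(-37520\right) \left(- \frac{1}{3360}\right) - \frac{70344}{43889}}\right) = -433639 - \left(\frac{85792}{106839} + \frac{19329}{\frac{67}{6} - \frac{70344}{43889}}\right) = -433639 - \left(\frac{85792}{106839} + \frac{19329}{\frac{2518499}{263334}}\right) = -433639 - \left(\frac{85792}{106839} + 19329 \cdot \frac{263334}{2518499}\right) = -433639 - \left(\frac{85792}{106839} + \frac{299410758}{148147}\right) = -433639 - \frac{32001455801386}{15827877333} = - \frac{6895586354606173}{15827877333}$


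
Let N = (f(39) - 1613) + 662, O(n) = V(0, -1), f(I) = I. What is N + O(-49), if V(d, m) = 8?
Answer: -904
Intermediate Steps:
O(n) = 8
N = -912 (N = (39 - 1613) + 662 = -1574 + 662 = -912)
N + O(-49) = -912 + 8 = -904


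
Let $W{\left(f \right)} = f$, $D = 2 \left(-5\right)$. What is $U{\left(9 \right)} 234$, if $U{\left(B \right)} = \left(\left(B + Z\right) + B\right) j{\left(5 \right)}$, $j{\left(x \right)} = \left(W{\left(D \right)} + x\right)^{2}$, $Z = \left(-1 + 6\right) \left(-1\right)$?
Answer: $76050$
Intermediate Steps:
$D = -10$
$Z = -5$ ($Z = 5 \left(-1\right) = -5$)
$j{\left(x \right)} = \left(-10 + x\right)^{2}$
$U{\left(B \right)} = -125 + 50 B$ ($U{\left(B \right)} = \left(\left(B - 5\right) + B\right) \left(-10 + 5\right)^{2} = \left(\left(-5 + B\right) + B\right) \left(-5\right)^{2} = \left(-5 + 2 B\right) 25 = -125 + 50 B$)
$U{\left(9 \right)} 234 = \left(-125 + 50 \cdot 9\right) 234 = \left(-125 + 450\right) 234 = 325 \cdot 234 = 76050$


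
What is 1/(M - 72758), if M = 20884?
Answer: -1/51874 ≈ -1.9277e-5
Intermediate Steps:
1/(M - 72758) = 1/(20884 - 72758) = 1/(-51874) = -1/51874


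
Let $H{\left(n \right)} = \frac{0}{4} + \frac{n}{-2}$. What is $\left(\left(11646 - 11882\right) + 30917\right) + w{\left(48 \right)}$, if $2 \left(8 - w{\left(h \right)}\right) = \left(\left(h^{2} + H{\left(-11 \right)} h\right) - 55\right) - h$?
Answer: $\frac{58913}{2} \approx 29457.0$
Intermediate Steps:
$H{\left(n \right)} = - \frac{n}{2}$ ($H{\left(n \right)} = 0 \cdot \frac{1}{4} + n \left(- \frac{1}{2}\right) = 0 - \frac{n}{2} = - \frac{n}{2}$)
$w{\left(h \right)} = \frac{71}{2} - \frac{9 h}{4} - \frac{h^{2}}{2}$ ($w{\left(h \right)} = 8 - \frac{\left(\left(h^{2} + \left(- \frac{1}{2}\right) \left(-11\right) h\right) - 55\right) - h}{2} = 8 - \frac{\left(\left(h^{2} + \frac{11 h}{2}\right) - 55\right) - h}{2} = 8 - \frac{\left(-55 + h^{2} + \frac{11 h}{2}\right) - h}{2} = 8 - \frac{-55 + h^{2} + \frac{9 h}{2}}{2} = 8 - \left(- \frac{55}{2} + \frac{h^{2}}{2} + \frac{9 h}{4}\right) = \frac{71}{2} - \frac{9 h}{4} - \frac{h^{2}}{2}$)
$\left(\left(11646 - 11882\right) + 30917\right) + w{\left(48 \right)} = \left(\left(11646 - 11882\right) + 30917\right) - \left(\frac{145}{2} + 1152\right) = \left(\left(11646 - 11882\right) + 30917\right) - \frac{2449}{2} = \left(-236 + 30917\right) - \frac{2449}{2} = 30681 - \frac{2449}{2} = \frac{58913}{2}$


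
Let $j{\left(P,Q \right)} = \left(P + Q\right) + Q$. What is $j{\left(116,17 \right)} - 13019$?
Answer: $-12869$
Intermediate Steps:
$j{\left(P,Q \right)} = P + 2 Q$
$j{\left(116,17 \right)} - 13019 = \left(116 + 2 \cdot 17\right) - 13019 = \left(116 + 34\right) - 13019 = 150 - 13019 = -12869$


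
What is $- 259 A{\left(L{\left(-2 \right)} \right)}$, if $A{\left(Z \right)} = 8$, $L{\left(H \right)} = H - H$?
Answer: $-2072$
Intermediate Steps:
$L{\left(H \right)} = 0$
$- 259 A{\left(L{\left(-2 \right)} \right)} = \left(-259\right) 8 = -2072$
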